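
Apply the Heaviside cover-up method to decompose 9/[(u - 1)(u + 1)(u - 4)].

Cover (u - 1), u=1: α = 9/[(1 + 1)(1 - 4)] = -3/2. Cover (u + 1), u=-1: β = 9/[(-1 - 1)(-1 - 4)] = 9/10. Cover (u - 4), u=4: γ = 9/[(4 - 1)(4 + 1)] = 3/5.
Result: (-3/2)/(u - 1) + (9/10)/(u + 1) + (3/5)/(u - 4)


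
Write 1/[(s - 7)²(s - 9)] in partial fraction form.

Cover-up at s=9: C = 1/(9 - 7)² = 1/4. Cover-up at s=7: B = 1/(7 - 9) = -1/2. Comparing s² coeff: A = -C = -1/4
Result: (-1/4)/(s - 7) - (1/2)/(s - 7)² + (1/4)/(s - 9)


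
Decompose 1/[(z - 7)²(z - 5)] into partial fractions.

Cover-up at z=5: C = 1/(5 - 7)² = 1/4. Cover-up at z=7: B = 1/(7 - 5) = 1/2. Comparing z² coeff: A = -C = -1/4
Result: (-1/4)/(z - 7) + (1/2)/(z - 7)² + (1/4)/(z - 5)


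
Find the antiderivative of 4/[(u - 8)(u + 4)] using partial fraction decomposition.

Decompose: 4/[(u - 8)(u + 4)] = (1/3)/(u - 8) - (1/3)/(u + 4). Integrate each term: (1/3) ln|(u - 8)| - (1/3) ln|(u + 4)| + C


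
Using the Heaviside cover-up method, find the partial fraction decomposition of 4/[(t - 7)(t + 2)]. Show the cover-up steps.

Cover (t - 7): set t=7, get A = 4/(7 + 2) = 4/9. Cover (t + 2): set t=-2, get B = 4/(-2 - 7) = -4/9.
Result: (4/9)/(t - 7) - (4/9)/(t + 2)


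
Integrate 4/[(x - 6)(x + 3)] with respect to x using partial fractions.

Decompose: 4/[(x - 6)(x + 3)] = (4/9)/(x - 6) - (4/9)/(x + 3). Integrate each term: (4/9) ln|(x - 6)| - (4/9) ln|(x + 3)| + C


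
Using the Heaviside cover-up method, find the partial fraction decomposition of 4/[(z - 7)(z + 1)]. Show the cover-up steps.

Cover (z - 7): set z=7, get P = 4/(7 + 1) = 1/2. Cover (z + 1): set z=-1, get Q = 4/(-1 - 7) = -1/2.
Result: (1/2)/(z - 7) - (1/2)/(z + 1)


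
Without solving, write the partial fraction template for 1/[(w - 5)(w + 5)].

Distinct linear factors: A/(w - 5) + B/(w + 5)


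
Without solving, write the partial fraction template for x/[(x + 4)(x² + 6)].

Linear + irreducible quadratic: A/(x + 4) + (Bx + C)/(x² + 6)


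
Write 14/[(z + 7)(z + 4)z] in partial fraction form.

Using cover-up method: A = 2/3, B = -7/6, C = 1/2
Result: (2/3)/(z + 7) - (7/6)/(z + 4) + (1/2)/z


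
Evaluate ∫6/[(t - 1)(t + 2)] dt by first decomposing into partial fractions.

Decompose: 6/[(t - 1)(t + 2)] = 2/(t - 1) - 2/(t + 2). Integrate each term: 2 ln|(t - 1)| - 2 ln|(t + 2)| + C


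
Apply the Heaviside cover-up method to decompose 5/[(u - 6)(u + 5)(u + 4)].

Cover (u - 6), u=6: A = 5/[(6 + 5)(6 + 4)] = 1/22. Cover (u + 5), u=-5: B = 5/[(-5 - 6)(-5 + 4)] = 5/11. Cover (u + 4), u=-4: C = 5/[(-4 - 6)(-4 + 5)] = -1/2.
Result: (1/22)/(u - 6) + (5/11)/(u + 5) - (1/2)/(u + 4)


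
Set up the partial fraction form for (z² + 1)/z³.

Repeated linear factor (power 3): A/z + B/z² + C/z³


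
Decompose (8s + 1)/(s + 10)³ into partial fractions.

(8s + 1) = P(s + 10)² + Q(s + 10) + R. At s = -10: R = 8·(-10) + 1 = -79. Coefficients: P = 0, Q = 8
Result: 8/(s + 10)² - 79/(s + 10)³


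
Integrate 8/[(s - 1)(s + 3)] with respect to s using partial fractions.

Decompose: 8/[(s - 1)(s + 3)] = 2/(s - 1) - 2/(s + 3). Integrate each term: 2 ln|(s - 1)| - 2 ln|(s + 3)| + C


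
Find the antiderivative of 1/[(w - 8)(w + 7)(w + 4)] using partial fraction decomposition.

Cover-up: α = 1/180, β = 1/45, γ = -1/36. Decomposition: (1/180)/(w - 8) + (1/45)/(w + 7) - (1/36)/(w + 4). Integrate each term: (1/180) ln|(w - 8)| + (1/45) ln|(w + 7)| - (1/36) ln|(w + 4)| + C


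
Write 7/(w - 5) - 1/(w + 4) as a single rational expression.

Common denominator (w - 5)(w + 4). Numerator: 7(w + 4) - 1(w - 5) = (7w + 28) - (w - 5) = 6w + 33
Result: (6w + 33)/[(w - 5)(w + 4)]


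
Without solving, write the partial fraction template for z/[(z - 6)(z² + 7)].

Linear + irreducible quadratic: A/(z - 6) + (Bz + C)/(z² + 7)


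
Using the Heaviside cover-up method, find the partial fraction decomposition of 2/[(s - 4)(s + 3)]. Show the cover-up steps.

Cover (s - 4): set s=4, get P = 2/(4 + 3) = 2/7. Cover (s + 3): set s=-3, get Q = 2/(-3 - 4) = -2/7.
Result: (2/7)/(s - 4) - (2/7)/(s + 3)


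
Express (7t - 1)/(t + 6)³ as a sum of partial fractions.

(7t - 1) = α(t + 6)² + β(t + 6) + γ. At t = -6: γ = 7·(-6) - 1 = -43. Coefficients: α = 0, β = 7
Result: 7/(t + 6)² - 43/(t + 6)³


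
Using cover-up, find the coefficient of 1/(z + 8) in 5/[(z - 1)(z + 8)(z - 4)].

Cover (z + 8), set z=-8: 5/[(-8 - 1)(-8 - 4)] = 5/108


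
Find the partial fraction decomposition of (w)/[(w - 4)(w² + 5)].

At w=4: α = (1·4 + 0)/(4² + 5) = 4/21. β = -α = -4/21, γ = 1 - 4·α = 5/21
Result: (4/21)/(w - 4) - ((4/21)w - 5/21)/(w² + 5)


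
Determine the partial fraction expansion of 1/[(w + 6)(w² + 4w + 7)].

Cover-up at w = -6: P = 1/((-6)² + 4·(-6) + 7) = 1/19. Then Q = -P = -1/19, R = -P·(4 - 6) = 2/19
Result: (1/19)/(w + 6) - ((1/19)w - 2/19)/(w² + 4w + 7)


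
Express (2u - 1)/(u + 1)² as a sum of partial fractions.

(2u - 1) = α(u + 1) + β. At u = -1: β = 2·(-1) - 1 = -3. Coeff of u: α = 2
Result: 2/(u + 1) - 3/(u + 1)²


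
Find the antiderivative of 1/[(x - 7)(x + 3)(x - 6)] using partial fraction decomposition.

Cover-up: P = 1/10, Q = 1/90, R = -1/9. Decomposition: (1/10)/(x - 7) + (1/90)/(x + 3) - (1/9)/(x - 6). Integrate each term: (1/10) ln|(x - 7)| + (1/90) ln|(x + 3)| - (1/9) ln|(x - 6)| + C


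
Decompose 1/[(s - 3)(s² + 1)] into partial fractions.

Cover-up at s = 3: P = 1/(3² + 1) = 1/10. Then Q = -P = -1/10, R = -P·(0 + 3) = -3/10
Result: (1/10)/(s - 3) - ((1/10)s + 3/10)/(s² + 1)


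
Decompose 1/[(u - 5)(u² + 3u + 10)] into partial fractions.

Cover-up at u = 5: α = 1/(5² + 3·5 + 10) = 1/50. Then β = -α = -1/50, γ = -α·(3 + 5) = -4/25
Result: (1/50)/(u - 5) - ((1/50)u + 4/25)/(u² + 3u + 10)


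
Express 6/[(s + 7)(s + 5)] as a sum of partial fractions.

6/(s + 7)(s + 5) = A/(s + 7) + B/(s + 5). A = 6/(-7 + 5) = -3, B = 6/(-5 + 7) = 3
Result: -3/(s + 7) + 3/(s + 5)


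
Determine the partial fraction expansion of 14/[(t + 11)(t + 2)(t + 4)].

Using cover-up method: P = 2/9, Q = 7/9, R = -1
Result: (2/9)/(t + 11) + (7/9)/(t + 2) - 1/(t + 4)


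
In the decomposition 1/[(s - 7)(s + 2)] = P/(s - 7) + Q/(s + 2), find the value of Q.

Cover-up at s = -2: Q = 1/(-2 - 7) = -1/9


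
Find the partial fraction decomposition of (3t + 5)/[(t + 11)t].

At t=-11: A = (3·(-11) + 5)/(-11 - 0) = 28/11. At t=0: B = (3·0 + 5)/(0 + 11) = 5/11
Result: (28/11)/(t + 11) + (5/11)/t


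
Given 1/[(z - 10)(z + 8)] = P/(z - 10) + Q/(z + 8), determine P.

Cover-up at z = 10: P = 1/(10 + 8) = 1/18


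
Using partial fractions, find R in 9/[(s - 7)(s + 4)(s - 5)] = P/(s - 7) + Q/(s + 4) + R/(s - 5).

Cover-up at s = 5: R = 9/[(5 - 7)(5 + 4)] = 9/[(-2)(9)] = -9/18 = -1/2


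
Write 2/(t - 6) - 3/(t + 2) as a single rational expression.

Common denominator (t - 6)(t + 2). Numerator: 2(t + 2) - 3(t - 6) = (2t + 4) - (3t - 18) = -t + 22
Result: (-t + 22)/[(t - 6)(t + 2)]


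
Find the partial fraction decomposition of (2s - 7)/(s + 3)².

(2s - 7) = P(s + 3) + Q. At s = -3: Q = 2·(-3) - 7 = -13. Coeff of s: P = 2
Result: 2/(s + 3) - 13/(s + 3)²


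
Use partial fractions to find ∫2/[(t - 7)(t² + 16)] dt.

Cover-up at t=7: A = 2/(7²+16) = 2/65. Coeff matching: B = -2/65, C = -14/65. Decomposition: (2/65)/(t - 7) - ((2/65)t + 14/65)/(t² + 16). Integrate: linear → ln, quadratic → (1/2)ln + arctan: (2/65) ln|(t - 7)| - (1/65) ln(t² + 16) - (7/130) arctan(t/4) + C


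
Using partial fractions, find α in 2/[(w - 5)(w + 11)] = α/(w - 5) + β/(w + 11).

Cover-up at w = 5: α = 2/(5 + 11) = 2/16 = 1/8


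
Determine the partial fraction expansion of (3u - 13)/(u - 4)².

(3u - 13) = P(u - 4) + Q. At u = 4: Q = 3·4 - 13 = -1. Coeff of u: P = 3
Result: 3/(u - 4) - 1/(u - 4)²


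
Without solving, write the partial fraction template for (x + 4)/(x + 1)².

Repeated linear factor: A/(x + 1) + B/(x + 1)²


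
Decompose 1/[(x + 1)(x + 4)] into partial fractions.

1/(x + 1)(x + 4) = P/(x + 1) + Q/(x + 4). P = 1/(-1 + 4) = 1/3, Q = 1/(-4 + 1) = -1/3
Result: (1/3)/(x + 1) - (1/3)/(x + 4)


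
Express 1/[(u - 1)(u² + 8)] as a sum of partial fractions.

Cover-up at u = 1: α = 1/(1² + 8) = 1/9. Then β = -α = -1/9, γ = -α·(0 + 1) = -1/9
Result: (1/9)/(u - 1) - ((1/9)u + 1/9)/(u² + 8)


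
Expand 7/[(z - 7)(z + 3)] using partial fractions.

7/(z - 7)(z + 3) = α/(z - 7) + β/(z + 3). α = 7/(7 + 3) = 7/10, β = 7/(-3 - 7) = -7/10
Result: (7/10)/(z - 7) - (7/10)/(z + 3)


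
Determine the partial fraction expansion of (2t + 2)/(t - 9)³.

(2t + 2) = α(t - 9)² + β(t - 9) + γ. At t = 9: γ = 2·9 + 2 = 20. Coefficients: α = 0, β = 2
Result: 2/(t - 9)² + 20/(t - 9)³


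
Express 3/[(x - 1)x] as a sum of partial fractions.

3/(x - 1)x = P/(x - 1) + Q/x. P = 3/(1 - 0) = 3, Q = 3/(0 - 1) = -3
Result: 3/(x - 1) - 3/x


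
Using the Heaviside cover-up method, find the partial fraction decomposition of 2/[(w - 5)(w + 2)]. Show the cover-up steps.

Cover (w - 5): set w=5, get α = 2/(5 + 2) = 2/7. Cover (w + 2): set w=-2, get β = 2/(-2 - 5) = -2/7.
Result: (2/7)/(w - 5) - (2/7)/(w + 2)


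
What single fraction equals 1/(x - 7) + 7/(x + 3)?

Common denominator (x - 7)(x + 3). Numerator: 1(x + 3) + 7(x - 7) = (x + 3) + (7x - 49) = 8x - 46
Result: (8x - 46)/[(x - 7)(x + 3)]


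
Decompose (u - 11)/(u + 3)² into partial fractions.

(u - 11) = P(u + 3) + Q. At u = -3: Q = 1·(-3) - 11 = -14. Coeff of u: P = 1
Result: 1/(u + 3) - 14/(u + 3)²


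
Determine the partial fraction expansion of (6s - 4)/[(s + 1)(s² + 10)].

At s=-1: A = (6·(-1) - 4)/((-1)² + 10) = -10/11. B = -A = 10/11, C = 6 - (-1)·A = 56/11
Result: (-10/11)/(s + 1) + ((10/11)s + 56/11)/(s² + 10)


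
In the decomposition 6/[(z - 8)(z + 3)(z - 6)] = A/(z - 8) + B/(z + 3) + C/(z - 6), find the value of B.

Cover-up at z = -3: B = 6/[(-3 - 8)(-3 - 6)] = 6/[(-11)(-9)] = 6/99 = 2/33


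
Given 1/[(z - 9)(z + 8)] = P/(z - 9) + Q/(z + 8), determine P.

Cover-up at z = 9: P = 1/(9 + 8) = 1/17


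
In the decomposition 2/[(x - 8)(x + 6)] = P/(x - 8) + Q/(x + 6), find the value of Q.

Cover-up at x = -6: Q = 2/(-6 - 8) = -2/14 = -1/7


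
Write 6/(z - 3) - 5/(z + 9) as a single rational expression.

Common denominator (z - 3)(z + 9). Numerator: 6(z + 9) - 5(z - 3) = (6z + 54) - (5z - 15) = z + 69
Result: (z + 69)/[(z - 3)(z + 9)]


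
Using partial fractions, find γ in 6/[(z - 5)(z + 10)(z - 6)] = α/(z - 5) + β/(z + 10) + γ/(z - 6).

Cover-up at z = 6: γ = 6/[(6 - 5)(6 + 10)] = 6/[(1)(16)] = 6/16 = 3/8


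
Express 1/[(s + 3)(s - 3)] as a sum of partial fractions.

1/(s + 3)(s - 3) = α/(s + 3) + β/(s - 3). α = 1/(-3 - 3) = -1/6, β = 1/(3 + 3) = 1/6
Result: (-1/6)/(s + 3) + (1/6)/(s - 3)


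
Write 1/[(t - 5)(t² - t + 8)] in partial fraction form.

Cover-up at t = 5: α = 1/(5² - 1·5 + 8) = 1/28. Then β = -α = -1/28, γ = -α·(-1 + 5) = -1/7
Result: (1/28)/(t - 5) - ((1/28)t + 1/7)/(t² - t + 8)


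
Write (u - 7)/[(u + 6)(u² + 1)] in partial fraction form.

At u=-6: α = (1·(-6) - 7)/((-6)² + 1) = -13/37. β = -α = 13/37, γ = 1 - (-6)·α = -41/37
Result: (-13/37)/(u + 6) + ((13/37)u - 41/37)/(u² + 1)


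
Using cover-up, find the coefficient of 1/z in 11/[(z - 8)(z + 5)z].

Cover z, set z=0: 11/[(0 - 8)(0 + 5)] = -11/40


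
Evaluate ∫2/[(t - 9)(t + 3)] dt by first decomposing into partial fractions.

Decompose: 2/[(t - 9)(t + 3)] = (1/6)/(t - 9) - (1/6)/(t + 3). Integrate each term: (1/6) ln|(t - 9)| - (1/6) ln|(t + 3)| + C


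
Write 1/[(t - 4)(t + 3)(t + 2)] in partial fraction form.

Using cover-up method: α = 1/42, β = 1/7, γ = -1/6
Result: (1/42)/(t - 4) + (1/7)/(t + 3) - (1/6)/(t + 2)


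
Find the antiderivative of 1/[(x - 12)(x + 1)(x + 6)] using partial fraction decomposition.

Cover-up: P = 1/234, Q = -1/65, R = 1/90. Decomposition: (1/234)/(x - 12) - (1/65)/(x + 1) + (1/90)/(x + 6). Integrate each term: (1/234) ln|(x - 12)| - (1/65) ln|(x + 1)| + (1/90) ln|(x + 6)| + C


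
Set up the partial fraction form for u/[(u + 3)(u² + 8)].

Linear + irreducible quadratic: α/(u + 3) + (βu + γ)/(u² + 8)


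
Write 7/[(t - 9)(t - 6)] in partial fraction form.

7/(t - 9)(t - 6) = A/(t - 9) + B/(t - 6). A = 7/(9 - 6) = 7/3, B = 7/(6 - 9) = -7/3
Result: (7/3)/(t - 9) - (7/3)/(t - 6)


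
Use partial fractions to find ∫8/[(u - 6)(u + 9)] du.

Decompose: 8/[(u - 6)(u + 9)] = (8/15)/(u - 6) - (8/15)/(u + 9). Integrate each term: (8/15) ln|(u - 6)| - (8/15) ln|(u + 9)| + C


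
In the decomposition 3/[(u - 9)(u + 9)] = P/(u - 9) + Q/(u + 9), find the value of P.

Cover-up at u = 9: P = 3/(9 + 9) = 3/18 = 1/6


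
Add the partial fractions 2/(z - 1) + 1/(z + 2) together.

Common denominator (z - 1)(z + 2). Numerator: 2(z + 2) + 1(z - 1) = (2z + 4) + (z - 1) = 3z + 3
Result: (3z + 3)/[(z - 1)(z + 2)]


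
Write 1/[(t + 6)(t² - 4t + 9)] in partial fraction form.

Cover-up at t = -6: P = 1/((-6)² - 4·(-6) + 9) = 1/69. Then Q = -P = -1/69, R = -P·(-4 - 6) = 10/69
Result: (1/69)/(t + 6) - ((1/69)t - 10/69)/(t² - 4t + 9)


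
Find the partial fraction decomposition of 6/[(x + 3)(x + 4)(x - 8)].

Using cover-up method: α = -6/11, β = 1/2, γ = 1/22
Result: (-6/11)/(x + 3) + (1/2)/(x + 4) + (1/22)/(x - 8)


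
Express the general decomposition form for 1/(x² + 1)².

Repeated quadratic factor: (Px + Q)/(x² + 1) + (Rx + S)/(x² + 1)²


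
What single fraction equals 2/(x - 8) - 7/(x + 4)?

Common denominator (x - 8)(x + 4). Numerator: 2(x + 4) - 7(x - 8) = (2x + 8) - (7x - 56) = -5x + 64
Result: (-5x + 64)/[(x - 8)(x + 4)]


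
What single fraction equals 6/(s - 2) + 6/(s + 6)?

Common denominator (s - 2)(s + 6). Numerator: 6(s + 6) + 6(s - 2) = (6s + 36) + (6s - 12) = 12s + 24
Result: (12s + 24)/[(s - 2)(s + 6)]


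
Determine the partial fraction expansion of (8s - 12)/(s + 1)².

(8s - 12) = α(s + 1) + β. At s = -1: β = 8·(-1) - 12 = -20. Coeff of s: α = 8
Result: 8/(s + 1) - 20/(s + 1)²


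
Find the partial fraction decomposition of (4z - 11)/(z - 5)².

(4z - 11) = A(z - 5) + B. At z = 5: B = 4·5 - 11 = 9. Coeff of z: A = 4
Result: 4/(z - 5) + 9/(z - 5)²


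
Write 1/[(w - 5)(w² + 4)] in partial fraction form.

Cover-up at w = 5: α = 1/(5² + 4) = 1/29. Then β = -α = -1/29, γ = -α·(0 + 5) = -5/29
Result: (1/29)/(w - 5) - ((1/29)w + 5/29)/(w² + 4)


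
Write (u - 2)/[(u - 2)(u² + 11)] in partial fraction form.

At u=2: P = (1·2 - 2)/(2² + 11) = 0. Q = -P = 0, R = 1 - 2·P = 1
Result: (1)/(u² + 11)


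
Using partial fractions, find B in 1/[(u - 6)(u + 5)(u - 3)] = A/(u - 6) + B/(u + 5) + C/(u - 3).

Cover-up at u = -5: B = 1/[(-5 - 6)(-5 - 3)] = 1/[(-11)(-8)] = 1/88


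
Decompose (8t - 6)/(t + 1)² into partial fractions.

(8t - 6) = α(t + 1) + β. At t = -1: β = 8·(-1) - 6 = -14. Coeff of t: α = 8
Result: 8/(t + 1) - 14/(t + 1)²


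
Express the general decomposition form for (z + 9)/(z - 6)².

Repeated linear factor: A/(z - 6) + B/(z - 6)²


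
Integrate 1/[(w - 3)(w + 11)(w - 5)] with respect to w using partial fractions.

Cover-up: P = -1/28, Q = 1/224, R = 1/32. Decomposition: (-1/28)/(w - 3) + (1/224)/(w + 11) + (1/32)/(w - 5). Integrate each term: (-1/28) ln|(w - 3)| + (1/224) ln|(w + 11)| + (1/32) ln|(w - 5)| + C


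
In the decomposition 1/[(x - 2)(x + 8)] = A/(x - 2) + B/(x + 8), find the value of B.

Cover-up at x = -8: B = 1/(-8 - 2) = -1/10


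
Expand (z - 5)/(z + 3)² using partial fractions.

(z - 5) = P(z + 3) + Q. At z = -3: Q = 1·(-3) - 5 = -8. Coeff of z: P = 1
Result: 1/(z + 3) - 8/(z + 3)²


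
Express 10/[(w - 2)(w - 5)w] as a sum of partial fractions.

Using cover-up method: A = -5/3, B = 2/3, C = 1
Result: (-5/3)/(w - 2) + (2/3)/(w - 5) + 1/w


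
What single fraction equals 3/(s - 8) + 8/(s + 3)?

Common denominator (s - 8)(s + 3). Numerator: 3(s + 3) + 8(s - 8) = (3s + 9) + (8s - 64) = 11s - 55
Result: (11s - 55)/[(s - 8)(s + 3)]


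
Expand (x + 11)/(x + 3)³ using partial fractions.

(x + 11) = α(x + 3)² + β(x + 3) + γ. At x = -3: γ = 1·(-3) + 11 = 8. Coefficients: α = 0, β = 1
Result: 1/(x + 3)² + 8/(x + 3)³


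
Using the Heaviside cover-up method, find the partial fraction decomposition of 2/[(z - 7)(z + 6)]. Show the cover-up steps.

Cover (z - 7): set z=7, get α = 2/(7 + 6) = 2/13. Cover (z + 6): set z=-6, get β = 2/(-6 - 7) = -2/13.
Result: (2/13)/(z - 7) - (2/13)/(z + 6)


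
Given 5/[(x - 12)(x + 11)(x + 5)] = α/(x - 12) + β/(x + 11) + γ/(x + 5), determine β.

Cover-up at x = -11: β = 5/[(-11 - 12)(-11 + 5)] = 5/[(-23)(-6)] = 5/138


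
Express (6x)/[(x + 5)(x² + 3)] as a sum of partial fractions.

At x=-5: P = (6·(-5) + 0)/((-5)² + 3) = -15/14. Q = -P = 15/14, R = 6 - (-5)·P = 9/14
Result: (-15/14)/(x + 5) + ((15/14)x + 9/14)/(x² + 3)


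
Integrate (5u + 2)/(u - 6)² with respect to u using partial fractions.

Decompose: P = 5, Q = 5·6 + 2 = 32, so (5u + 2)/(u - 6)² = 5/(u - 6) + 32/(u - 6)². Integrate: ∫ P/(u - 6) du = 5 ln|(u - 6)|; ∫ Q/(u - 6)² du = -32/(u - 6). Sum: 5 ln|(u - 6)| - 32/(u - 6) + C


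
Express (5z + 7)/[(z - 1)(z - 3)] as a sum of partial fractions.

At z=1: α = (5·1 + 7)/(1 - 3) = -6. At z=3: β = (5·3 + 7)/(3 - 1) = 11
Result: -6/(z - 1) + 11/(z - 3)


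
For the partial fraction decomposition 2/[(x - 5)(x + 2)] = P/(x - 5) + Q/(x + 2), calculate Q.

Cover-up at x = -2: Q = 2/(-2 - 5) = -2/7


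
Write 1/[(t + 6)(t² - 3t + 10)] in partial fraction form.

Cover-up at t = -6: α = 1/((-6)² - 3·(-6) + 10) = 1/64. Then β = -α = -1/64, γ = -α·(-3 - 6) = 9/64
Result: (1/64)/(t + 6) - ((1/64)t - 9/64)/(t² - 3t + 10)


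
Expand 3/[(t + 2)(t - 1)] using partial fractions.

3/(t + 2)(t - 1) = P/(t + 2) + Q/(t - 1). P = 3/(-2 - 1) = -1, Q = 3/(1 + 2) = 1
Result: -1/(t + 2) + 1/(t - 1)


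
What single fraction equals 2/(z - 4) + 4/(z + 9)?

Common denominator (z - 4)(z + 9). Numerator: 2(z + 9) + 4(z - 4) = (2z + 18) + (4z - 16) = 6z + 2
Result: (6z + 2)/[(z - 4)(z + 9)]


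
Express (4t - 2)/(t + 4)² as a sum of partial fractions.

(4t - 2) = α(t + 4) + β. At t = -4: β = 4·(-4) - 2 = -18. Coeff of t: α = 4
Result: 4/(t + 4) - 18/(t + 4)²


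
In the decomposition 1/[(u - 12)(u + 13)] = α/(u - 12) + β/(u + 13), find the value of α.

Cover-up at u = 12: α = 1/(12 + 13) = 1/25


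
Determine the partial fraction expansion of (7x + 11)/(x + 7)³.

(7x + 11) = P(x + 7)² + Q(x + 7) + R. At x = -7: R = 7·(-7) + 11 = -38. Coefficients: P = 0, Q = 7
Result: 7/(x + 7)² - 38/(x + 7)³


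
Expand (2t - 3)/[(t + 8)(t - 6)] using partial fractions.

At t=-8: A = (2·(-8) - 3)/(-8 - 6) = 19/14. At t=6: B = (2·6 - 3)/(6 + 8) = 9/14
Result: (19/14)/(t + 8) + (9/14)/(t - 6)


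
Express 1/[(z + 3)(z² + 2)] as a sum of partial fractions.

Cover-up at z = -3: A = 1/((-3)² + 2) = 1/11. Then B = -A = -1/11, C = -A·(0 - 3) = 3/11
Result: (1/11)/(z + 3) - ((1/11)z - 3/11)/(z² + 2)


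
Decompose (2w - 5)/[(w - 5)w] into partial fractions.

At w=5: A = (2·5 - 5)/(5 - 0) = 1. At w=0: B = (2·0 - 5)/(0 - 5) = 1
Result: 1/(w - 5) + 1/w


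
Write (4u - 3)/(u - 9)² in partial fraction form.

(4u - 3) = P(u - 9) + Q. At u = 9: Q = 4·9 - 3 = 33. Coeff of u: P = 4
Result: 4/(u - 9) + 33/(u - 9)²


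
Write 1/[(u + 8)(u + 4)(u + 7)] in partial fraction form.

Using cover-up method: α = 1/4, β = 1/12, γ = -1/3
Result: (1/4)/(u + 8) + (1/12)/(u + 4) - (1/3)/(u + 7)


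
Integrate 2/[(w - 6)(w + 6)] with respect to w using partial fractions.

Decompose: 2/[(w - 6)(w + 6)] = (1/6)/(w - 6) - (1/6)/(w + 6). Integrate each term: (1/6) ln|(w - 6)| - (1/6) ln|(w + 6)| + C


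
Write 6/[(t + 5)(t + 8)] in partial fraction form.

6/(t + 5)(t + 8) = A/(t + 5) + B/(t + 8). A = 6/(-5 + 8) = 2, B = 6/(-8 + 5) = -2
Result: 2/(t + 5) - 2/(t + 8)


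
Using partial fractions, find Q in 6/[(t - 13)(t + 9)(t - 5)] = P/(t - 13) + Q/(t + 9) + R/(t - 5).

Cover-up at t = -9: Q = 6/[(-9 - 13)(-9 - 5)] = 6/[(-22)(-14)] = 6/308 = 3/154


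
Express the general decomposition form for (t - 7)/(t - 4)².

Repeated linear factor: α/(t - 4) + β/(t - 4)²


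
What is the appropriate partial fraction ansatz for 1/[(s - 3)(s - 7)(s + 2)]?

Three distinct linear factors: α/(s - 3) + β/(s - 7) + γ/(s + 2)


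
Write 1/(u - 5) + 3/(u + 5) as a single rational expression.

Common denominator (u - 5)(u + 5). Numerator: 1(u + 5) + 3(u - 5) = (u + 5) + (3u - 15) = 4u - 10
Result: (4u - 10)/[(u - 5)(u + 5)]


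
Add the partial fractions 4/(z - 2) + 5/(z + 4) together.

Common denominator (z - 2)(z + 4). Numerator: 4(z + 4) + 5(z - 2) = (4z + 16) + (5z - 10) = 9z + 6
Result: (9z + 6)/[(z - 2)(z + 4)]


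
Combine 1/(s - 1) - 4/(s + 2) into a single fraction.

Common denominator (s - 1)(s + 2). Numerator: 1(s + 2) - 4(s - 1) = (s + 2) - (4s - 4) = -3s + 6
Result: (-3s + 6)/[(s - 1)(s + 2)]


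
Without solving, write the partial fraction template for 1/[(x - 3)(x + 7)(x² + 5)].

Two linear + quadratic: α/(x - 3) + β/(x + 7) + (γx + δ)/(x² + 5)


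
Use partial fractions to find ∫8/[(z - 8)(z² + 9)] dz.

Cover-up at z=8: A = 8/(8²+9) = 8/73. Coeff matching: B = -8/73, C = -64/73. Decomposition: (8/73)/(z - 8) - ((8/73)z + 64/73)/(z² + 9). Integrate: linear → ln, quadratic → (1/2)ln + arctan: (8/73) ln|(z - 8)| - (4/73) ln(z² + 9) - (64/219) arctan(z/3) + C


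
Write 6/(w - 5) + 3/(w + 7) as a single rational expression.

Common denominator (w - 5)(w + 7). Numerator: 6(w + 7) + 3(w - 5) = (6w + 42) + (3w - 15) = 9w + 27
Result: (9w + 27)/[(w - 5)(w + 7)]


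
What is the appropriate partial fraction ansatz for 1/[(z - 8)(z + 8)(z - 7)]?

Three distinct linear factors: P/(z - 8) + Q/(z + 8) + R/(z - 7)


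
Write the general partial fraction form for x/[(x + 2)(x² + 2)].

Linear + irreducible quadratic: A/(x + 2) + (Bx + C)/(x² + 2)


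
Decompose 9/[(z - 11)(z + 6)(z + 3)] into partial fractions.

Using cover-up method: P = 9/238, Q = 3/17, R = -3/14
Result: (9/238)/(z - 11) + (3/17)/(z + 6) - (3/14)/(z + 3)


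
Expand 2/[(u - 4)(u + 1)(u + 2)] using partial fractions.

Using cover-up method: A = 1/15, B = -2/5, C = 1/3
Result: (1/15)/(u - 4) - (2/5)/(u + 1) + (1/3)/(u + 2)


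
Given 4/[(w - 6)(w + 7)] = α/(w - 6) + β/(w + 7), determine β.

Cover-up at w = -7: β = 4/(-7 - 6) = -4/13


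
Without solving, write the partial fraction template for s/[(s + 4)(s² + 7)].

Linear + irreducible quadratic: α/(s + 4) + (βs + γ)/(s² + 7)


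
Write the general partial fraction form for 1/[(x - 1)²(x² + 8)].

Repeated linear + quadratic: P/(x - 1) + Q/(x - 1)² + (Rx + S)/(x² + 8)


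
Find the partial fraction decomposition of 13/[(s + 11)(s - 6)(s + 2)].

Using cover-up method: P = 13/153, Q = 13/136, R = -13/72
Result: (13/153)/(s + 11) + (13/136)/(s - 6) - (13/72)/(s + 2)


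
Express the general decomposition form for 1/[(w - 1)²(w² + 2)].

Repeated linear + quadratic: A/(w - 1) + B/(w - 1)² + (Cw + D)/(w² + 2)


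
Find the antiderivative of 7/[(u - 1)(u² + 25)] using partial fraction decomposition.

Cover-up at u=1: A = 7/(1²+25) = 7/26. Coeff matching: B = -7/26, C = -7/26. Decomposition: (7/26)/(u - 1) - ((7/26)u + 7/26)/(u² + 25). Integrate: linear → ln, quadratic → (1/2)ln + arctan: (7/26) ln|(u - 1)| - (7/52) ln(u² + 25) - (7/130) arctan(u/5) + C


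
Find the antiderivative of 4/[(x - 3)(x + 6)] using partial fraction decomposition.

Decompose: 4/[(x - 3)(x + 6)] = (4/9)/(x - 3) - (4/9)/(x + 6). Integrate each term: (4/9) ln|(x - 3)| - (4/9) ln|(x + 6)| + C


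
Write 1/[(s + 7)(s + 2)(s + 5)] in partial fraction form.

Using cover-up method: α = 1/10, β = 1/15, γ = -1/6
Result: (1/10)/(s + 7) + (1/15)/(s + 2) - (1/6)/(s + 5)


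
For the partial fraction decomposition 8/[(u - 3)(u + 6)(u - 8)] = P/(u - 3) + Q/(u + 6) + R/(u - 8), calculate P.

Cover-up at u = 3: P = 8/[(3 + 6)(3 - 8)] = 8/[(9)(-5)] = -8/45


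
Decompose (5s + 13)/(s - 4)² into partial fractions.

(5s + 13) = A(s - 4) + B. At s = 4: B = 5·4 + 13 = 33. Coeff of s: A = 5
Result: 5/(s - 4) + 33/(s - 4)²


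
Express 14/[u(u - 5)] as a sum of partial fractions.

14/u(u - 5) = P/u + Q/(u - 5). P = 14/(0 - 5) = -14/5, Q = 14/(5 - 0) = 14/5
Result: (-14/5)/u + (14/5)/(u - 5)


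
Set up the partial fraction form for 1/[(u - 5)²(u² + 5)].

Repeated linear + quadratic: A/(u - 5) + B/(u - 5)² + (Cu + D)/(u² + 5)


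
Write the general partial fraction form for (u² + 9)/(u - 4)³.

Repeated linear factor (power 3): α/(u - 4) + β/(u - 4)² + γ/(u - 4)³


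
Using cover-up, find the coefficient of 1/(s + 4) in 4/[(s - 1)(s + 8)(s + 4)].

Cover (s + 4), set s=-4: 4/[(-4 - 1)(-4 + 8)] = -1/5


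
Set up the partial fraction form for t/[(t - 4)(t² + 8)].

Linear + irreducible quadratic: P/(t - 4) + (Qt + R)/(t² + 8)


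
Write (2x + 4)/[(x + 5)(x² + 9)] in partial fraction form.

At x=-5: A = (2·(-5) + 4)/((-5)² + 9) = -3/17. B = -A = 3/17, C = 2 - (-5)·A = 19/17
Result: (-3/17)/(x + 5) + ((3/17)x + 19/17)/(x² + 9)


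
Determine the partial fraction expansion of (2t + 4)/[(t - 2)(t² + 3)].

At t=2: α = (2·2 + 4)/(2² + 3) = 8/7. β = -α = -8/7, γ = 2 - 2·α = -2/7
Result: (8/7)/(t - 2) - ((8/7)t + 2/7)/(t² + 3)


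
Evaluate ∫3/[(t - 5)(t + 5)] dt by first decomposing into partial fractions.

Decompose: 3/[(t - 5)(t + 5)] = (3/10)/(t - 5) - (3/10)/(t + 5). Integrate each term: (3/10) ln|(t - 5)| - (3/10) ln|(t + 5)| + C


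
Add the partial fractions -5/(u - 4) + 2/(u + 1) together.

Common denominator (u - 4)(u + 1). Numerator: -5(u + 1) + 2(u - 4) = (-5u - 5) + (2u - 8) = -3u - 13
Result: (-3u - 13)/[(u - 4)(u + 1)]


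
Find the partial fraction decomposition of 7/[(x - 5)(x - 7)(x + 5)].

Using cover-up method: A = -7/20, B = 7/24, C = 7/120
Result: (-7/20)/(x - 5) + (7/24)/(x - 7) + (7/120)/(x + 5)


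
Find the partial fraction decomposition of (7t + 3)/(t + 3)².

(7t + 3) = α(t + 3) + β. At t = -3: β = 7·(-3) + 3 = -18. Coeff of t: α = 7
Result: 7/(t + 3) - 18/(t + 3)²


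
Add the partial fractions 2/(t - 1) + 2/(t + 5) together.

Common denominator (t - 1)(t + 5). Numerator: 2(t + 5) + 2(t - 1) = (2t + 10) + (2t - 2) = 4t + 8
Result: (4t + 8)/[(t - 1)(t + 5)]


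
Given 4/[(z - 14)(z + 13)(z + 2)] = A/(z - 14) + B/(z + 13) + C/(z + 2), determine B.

Cover-up at z = -13: B = 4/[(-13 - 14)(-13 + 2)] = 4/[(-27)(-11)] = 4/297


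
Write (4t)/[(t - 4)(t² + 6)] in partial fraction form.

At t=4: P = (4·4 + 0)/(4² + 6) = 8/11. Q = -P = -8/11, R = 4 - 4·P = 12/11
Result: (8/11)/(t - 4) - ((8/11)t - 12/11)/(t² + 6)


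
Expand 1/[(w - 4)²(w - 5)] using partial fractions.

Cover-up at w=5: R = 1/(5 - 4)² = 1. Cover-up at w=4: Q = 1/(4 - 5) = -1. Comparing w² coeff: P = -R = -1
Result: -1/(w - 4) - 1/(w - 4)² + 1/(w - 5)


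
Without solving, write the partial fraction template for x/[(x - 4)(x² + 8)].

Linear + irreducible quadratic: P/(x - 4) + (Qx + R)/(x² + 8)


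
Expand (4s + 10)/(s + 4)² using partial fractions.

(4s + 10) = A(s + 4) + B. At s = -4: B = 4·(-4) + 10 = -6. Coeff of s: A = 4
Result: 4/(s + 4) - 6/(s + 4)²


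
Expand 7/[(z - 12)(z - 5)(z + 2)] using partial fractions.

Using cover-up method: A = 1/14, B = -1/7, C = 1/14
Result: (1/14)/(z - 12) - (1/7)/(z - 5) + (1/14)/(z + 2)


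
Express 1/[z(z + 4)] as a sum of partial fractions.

1/z(z + 4) = A/z + B/(z + 4). A = 1/(0 + 4) = 1/4, B = 1/(-4 - 0) = -1/4
Result: (1/4)/z - (1/4)/(z + 4)


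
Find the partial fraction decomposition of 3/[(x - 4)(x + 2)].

3/(x - 4)(x + 2) = A/(x - 4) + B/(x + 2). A = 3/(4 + 2) = 1/2, B = 3/(-2 - 4) = -1/2
Result: (1/2)/(x - 4) - (1/2)/(x + 2)


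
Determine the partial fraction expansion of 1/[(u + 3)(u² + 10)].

Cover-up at u = -3: P = 1/((-3)² + 10) = 1/19. Then Q = -P = -1/19, R = -P·(0 - 3) = 3/19
Result: (1/19)/(u + 3) - ((1/19)u - 3/19)/(u² + 10)


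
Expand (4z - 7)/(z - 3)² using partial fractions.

(4z - 7) = A(z - 3) + B. At z = 3: B = 4·3 - 7 = 5. Coeff of z: A = 4
Result: 4/(z - 3) + 5/(z - 3)²


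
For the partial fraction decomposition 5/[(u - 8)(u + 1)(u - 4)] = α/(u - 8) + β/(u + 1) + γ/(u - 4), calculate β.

Cover-up at u = -1: β = 5/[(-1 - 8)(-1 - 4)] = 5/[(-9)(-5)] = 5/45 = 1/9


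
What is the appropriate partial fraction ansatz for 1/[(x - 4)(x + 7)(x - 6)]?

Three distinct linear factors: A/(x - 4) + B/(x + 7) + C/(x - 6)


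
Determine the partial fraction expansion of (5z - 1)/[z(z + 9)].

At z=0: α = (5·0 - 1)/(0 + 9) = -1/9. At z=-9: β = (5·(-9) - 1)/(-9 - 0) = 46/9
Result: (-1/9)/z + (46/9)/(z + 9)


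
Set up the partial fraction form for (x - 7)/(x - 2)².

Repeated linear factor: A/(x - 2) + B/(x - 2)²


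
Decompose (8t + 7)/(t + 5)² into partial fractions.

(8t + 7) = A(t + 5) + B. At t = -5: B = 8·(-5) + 7 = -33. Coeff of t: A = 8
Result: 8/(t + 5) - 33/(t + 5)²


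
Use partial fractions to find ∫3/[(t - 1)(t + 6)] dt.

Decompose: 3/[(t - 1)(t + 6)] = (3/7)/(t - 1) - (3/7)/(t + 6). Integrate each term: (3/7) ln|(t - 1)| - (3/7) ln|(t + 6)| + C


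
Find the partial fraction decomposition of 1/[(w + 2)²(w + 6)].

Cover-up at w=-6: γ = 1/(-6 + 2)² = 1/16. Cover-up at w=-2: β = 1/(-2 + 6) = 1/4. Comparing w² coeff: α = -γ = -1/16
Result: (-1/16)/(w + 2) + (1/4)/(w + 2)² + (1/16)/(w + 6)


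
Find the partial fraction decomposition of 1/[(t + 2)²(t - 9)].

Cover-up at t=9: γ = 1/(9 + 2)² = 1/121. Cover-up at t=-2: β = 1/(-2 - 9) = -1/11. Comparing t² coeff: α = -γ = -1/121
Result: (-1/121)/(t + 2) - (1/11)/(t + 2)² + (1/121)/(t - 9)


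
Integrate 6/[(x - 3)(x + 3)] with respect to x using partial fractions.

Decompose: 6/[(x - 3)(x + 3)] = 1/(x - 3) - 1/(x + 3). Integrate each term: ln|(x - 3)| - ln|(x + 3)| + C


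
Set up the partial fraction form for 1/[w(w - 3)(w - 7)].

Three distinct linear factors: α/w + β/(w - 3) + γ/(w - 7)


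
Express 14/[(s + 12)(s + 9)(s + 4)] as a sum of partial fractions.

Using cover-up method: α = 7/12, β = -14/15, γ = 7/20
Result: (7/12)/(s + 12) - (14/15)/(s + 9) + (7/20)/(s + 4)


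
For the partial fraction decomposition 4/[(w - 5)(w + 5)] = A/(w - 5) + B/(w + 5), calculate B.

Cover-up at w = -5: B = 4/(-5 - 5) = -4/10 = -2/5


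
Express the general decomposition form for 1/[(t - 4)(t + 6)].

Distinct linear factors: P/(t - 4) + Q/(t + 6)


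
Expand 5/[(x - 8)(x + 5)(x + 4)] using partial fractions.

Using cover-up method: α = 5/156, β = 5/13, γ = -5/12
Result: (5/156)/(x - 8) + (5/13)/(x + 5) - (5/12)/(x + 4)


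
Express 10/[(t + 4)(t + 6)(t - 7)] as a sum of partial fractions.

Using cover-up method: α = -5/11, β = 5/13, γ = 10/143
Result: (-5/11)/(t + 4) + (5/13)/(t + 6) + (10/143)/(t - 7)


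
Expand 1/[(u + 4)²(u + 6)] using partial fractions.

Cover-up at u=-6: C = 1/(-6 + 4)² = 1/4. Cover-up at u=-4: B = 1/(-4 + 6) = 1/2. Comparing u² coeff: A = -C = -1/4
Result: (-1/4)/(u + 4) + (1/2)/(u + 4)² + (1/4)/(u + 6)


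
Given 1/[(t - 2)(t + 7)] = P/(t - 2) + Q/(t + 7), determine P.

Cover-up at t = 2: P = 1/(2 + 7) = 1/9


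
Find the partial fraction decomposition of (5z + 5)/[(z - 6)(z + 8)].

At z=6: A = (5·6 + 5)/(6 + 8) = 5/2. At z=-8: B = (5·(-8) + 5)/(-8 - 6) = 5/2
Result: (5/2)/(z - 6) + (5/2)/(z + 8)


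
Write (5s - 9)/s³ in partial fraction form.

(5s - 9) = As² + Bs + C. At s = 0: C = 5·0 - 9 = -9. Coefficients: A = 0, B = 5
Result: 5/s² - 9/s³


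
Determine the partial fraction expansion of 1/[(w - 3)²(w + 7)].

Cover-up at w=-7: R = 1/(-7 - 3)² = 1/100. Cover-up at w=3: Q = 1/(3 + 7) = 1/10. Comparing w² coeff: P = -R = -1/100
Result: (-1/100)/(w - 3) + (1/10)/(w - 3)² + (1/100)/(w + 7)


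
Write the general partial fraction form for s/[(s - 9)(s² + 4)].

Linear + irreducible quadratic: A/(s - 9) + (Bs + C)/(s² + 4)


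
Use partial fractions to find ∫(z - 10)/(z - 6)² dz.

Decompose: A = 1, B = 1·6 - 10 = -4, so (z - 10)/(z - 6)² = 1/(z - 6) - 4/(z - 6)². Integrate: ∫ A/(z - 6) dz = ln|(z - 6)|; ∫ B/(z - 6)² dz = 4/(z - 6). Sum: ln|(z - 6)| + 4/(z - 6) + C


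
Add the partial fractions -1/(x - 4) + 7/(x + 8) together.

Common denominator (x - 4)(x + 8). Numerator: -1(x + 8) + 7(x - 4) = (-x - 8) + (7x - 28) = 6x - 36
Result: (6x - 36)/[(x - 4)(x + 8)]


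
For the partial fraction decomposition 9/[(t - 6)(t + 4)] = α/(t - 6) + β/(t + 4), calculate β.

Cover-up at t = -4: β = 9/(-4 - 6) = -9/10


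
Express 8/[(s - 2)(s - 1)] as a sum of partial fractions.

8/(s - 2)(s - 1) = P/(s - 2) + Q/(s - 1). P = 8/(2 - 1) = 8, Q = 8/(1 - 2) = -8
Result: 8/(s - 2) - 8/(s - 1)


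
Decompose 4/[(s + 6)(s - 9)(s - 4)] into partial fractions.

Using cover-up method: P = 2/75, Q = 4/75, R = -2/25
Result: (2/75)/(s + 6) + (4/75)/(s - 9) - (2/25)/(s - 4)


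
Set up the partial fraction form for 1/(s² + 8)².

Repeated quadratic factor: (As + B)/(s² + 8) + (Cs + D)/(s² + 8)²


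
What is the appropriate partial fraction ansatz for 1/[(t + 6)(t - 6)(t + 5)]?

Three distinct linear factors: A/(t + 6) + B/(t - 6) + C/(t + 5)


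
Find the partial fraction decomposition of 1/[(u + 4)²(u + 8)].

Cover-up at u=-8: γ = 1/(-8 + 4)² = 1/16. Cover-up at u=-4: β = 1/(-4 + 8) = 1/4. Comparing u² coeff: α = -γ = -1/16
Result: (-1/16)/(u + 4) + (1/4)/(u + 4)² + (1/16)/(u + 8)


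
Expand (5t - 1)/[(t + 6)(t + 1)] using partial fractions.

At t=-6: α = (5·(-6) - 1)/(-6 + 1) = 31/5. At t=-1: β = (5·(-1) - 1)/(-1 + 6) = -6/5
Result: (31/5)/(t + 6) - (6/5)/(t + 1)


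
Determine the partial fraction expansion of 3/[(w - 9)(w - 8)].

3/(w - 9)(w - 8) = α/(w - 9) + β/(w - 8). α = 3/(9 - 8) = 3, β = 3/(8 - 9) = -3
Result: 3/(w - 9) - 3/(w - 8)


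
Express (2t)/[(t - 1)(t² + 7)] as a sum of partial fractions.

At t=1: P = (2·1 + 0)/(1² + 7) = 1/4. Q = -P = -1/4, R = 2 - 1·P = 7/4
Result: (1/4)/(t - 1) - ((1/4)t - 7/4)/(t² + 7)


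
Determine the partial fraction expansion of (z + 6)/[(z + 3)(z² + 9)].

At z=-3: P = (1·(-3) + 6)/((-3)² + 9) = 1/6. Q = -P = -1/6, R = 1 - (-3)·P = 3/2
Result: (1/6)/(z + 3) - ((1/6)z - 3/2)/(z² + 9)


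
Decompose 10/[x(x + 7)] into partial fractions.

10/x(x + 7) = A/x + B/(x + 7). A = 10/(0 + 7) = 10/7, B = 10/(-7 - 0) = -10/7
Result: (10/7)/x - (10/7)/(x + 7)


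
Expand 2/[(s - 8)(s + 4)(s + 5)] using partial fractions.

Using cover-up method: P = 1/78, Q = -1/6, R = 2/13
Result: (1/78)/(s - 8) - (1/6)/(s + 4) + (2/13)/(s + 5)


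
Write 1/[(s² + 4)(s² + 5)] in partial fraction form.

Coefficient matching gives α = γ = 0, β = 1/(5-4) = 1, δ = -β = -1
Result: 1/(s² + 4) - 1/(s² + 5)


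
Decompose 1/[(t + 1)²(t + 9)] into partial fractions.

Cover-up at t=-9: γ = 1/(-9 + 1)² = 1/64. Cover-up at t=-1: β = 1/(-1 + 9) = 1/8. Comparing t² coeff: α = -γ = -1/64
Result: (-1/64)/(t + 1) + (1/8)/(t + 1)² + (1/64)/(t + 9)


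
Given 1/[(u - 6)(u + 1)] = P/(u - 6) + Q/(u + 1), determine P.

Cover-up at u = 6: P = 1/(6 + 1) = 1/7


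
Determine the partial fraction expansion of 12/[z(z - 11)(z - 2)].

Using cover-up method: α = 6/11, β = 4/33, γ = -2/3
Result: (6/11)/z + (4/33)/(z - 11) - (2/3)/(z - 2)


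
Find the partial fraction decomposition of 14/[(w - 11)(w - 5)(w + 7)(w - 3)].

Using Heaviside cover-up: (7/432)/(w - 11) - (7/72)/(w - 5) - (7/1080)/(w + 7) + (7/80)/(w - 3)


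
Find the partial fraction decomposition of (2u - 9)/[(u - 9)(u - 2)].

At u=9: α = (2·9 - 9)/(9 - 2) = 9/7. At u=2: β = (2·2 - 9)/(2 - 9) = 5/7
Result: (9/7)/(u - 9) + (5/7)/(u - 2)


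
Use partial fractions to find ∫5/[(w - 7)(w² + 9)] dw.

Cover-up at w=7: A = 5/(7²+9) = 5/58. Coeff matching: B = -5/58, C = -35/58. Decomposition: (5/58)/(w - 7) - ((5/58)w + 35/58)/(w² + 9). Integrate: linear → ln, quadratic → (1/2)ln + arctan: (5/58) ln|(w - 7)| - (5/116) ln(w² + 9) - (35/174) arctan(w/3) + C


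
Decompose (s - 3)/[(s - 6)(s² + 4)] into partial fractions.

At s=6: A = (1·6 - 3)/(6² + 4) = 3/40. B = -A = -3/40, C = 1 - 6·A = 11/20
Result: (3/40)/(s - 6) - ((3/40)s - 11/20)/(s² + 4)


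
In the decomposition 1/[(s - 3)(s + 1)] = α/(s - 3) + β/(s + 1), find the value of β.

Cover-up at s = -1: β = 1/(-1 - 3) = -1/4


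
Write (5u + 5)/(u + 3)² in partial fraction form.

(5u + 5) = α(u + 3) + β. At u = -3: β = 5·(-3) + 5 = -10. Coeff of u: α = 5
Result: 5/(u + 3) - 10/(u + 3)²


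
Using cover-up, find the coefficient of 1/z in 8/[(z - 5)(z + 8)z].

Cover z, set z=0: 8/[(0 - 5)(0 + 8)] = -1/5


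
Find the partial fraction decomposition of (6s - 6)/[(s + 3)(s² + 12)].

At s=-3: α = (6·(-3) - 6)/((-3)² + 12) = -8/7. β = -α = 8/7, γ = 6 - (-3)·α = 18/7
Result: (-8/7)/(s + 3) + ((8/7)s + 18/7)/(s² + 12)


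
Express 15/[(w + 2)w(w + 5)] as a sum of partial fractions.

Using cover-up method: A = -5/2, B = 3/2, C = 1
Result: (-5/2)/(w + 2) + (3/2)/w + 1/(w + 5)


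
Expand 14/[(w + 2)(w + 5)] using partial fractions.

14/(w + 2)(w + 5) = α/(w + 2) + β/(w + 5). α = 14/(-2 + 5) = 14/3, β = 14/(-5 + 2) = -14/3
Result: (14/3)/(w + 2) - (14/3)/(w + 5)


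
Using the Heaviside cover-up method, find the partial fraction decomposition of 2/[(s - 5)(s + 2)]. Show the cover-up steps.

Cover (s - 5): set s=5, get α = 2/(5 + 2) = 2/7. Cover (s + 2): set s=-2, get β = 2/(-2 - 5) = -2/7.
Result: (2/7)/(s - 5) - (2/7)/(s + 2)


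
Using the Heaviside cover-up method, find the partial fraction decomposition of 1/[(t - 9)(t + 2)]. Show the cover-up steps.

Cover (t - 9): set t=9, get A = 1/(9 + 2) = 1/11. Cover (t + 2): set t=-2, get B = 1/(-2 - 9) = -1/11.
Result: (1/11)/(t - 9) - (1/11)/(t + 2)


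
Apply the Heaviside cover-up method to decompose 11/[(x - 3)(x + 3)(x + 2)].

Cover (x - 3), x=3: A = 11/[(3 + 3)(3 + 2)] = 11/30. Cover (x + 3), x=-3: B = 11/[(-3 - 3)(-3 + 2)] = 11/6. Cover (x + 2), x=-2: C = 11/[(-2 - 3)(-2 + 3)] = -11/5.
Result: (11/30)/(x - 3) + (11/6)/(x + 3) - (11/5)/(x + 2)


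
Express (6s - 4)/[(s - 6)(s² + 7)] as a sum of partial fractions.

At s=6: A = (6·6 - 4)/(6² + 7) = 32/43. B = -A = -32/43, C = 6 - 6·A = 66/43
Result: (32/43)/(s - 6) - ((32/43)s - 66/43)/(s² + 7)


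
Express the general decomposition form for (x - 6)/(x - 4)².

Repeated linear factor: P/(x - 4) + Q/(x - 4)²


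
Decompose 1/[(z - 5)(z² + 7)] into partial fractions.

Cover-up at z = 5: α = 1/(5² + 7) = 1/32. Then β = -α = -1/32, γ = -α·(0 + 5) = -5/32
Result: (1/32)/(z - 5) - ((1/32)z + 5/32)/(z² + 7)


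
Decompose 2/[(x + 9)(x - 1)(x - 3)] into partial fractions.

Using cover-up method: P = 1/60, Q = -1/10, R = 1/12
Result: (1/60)/(x + 9) - (1/10)/(x - 1) + (1/12)/(x - 3)


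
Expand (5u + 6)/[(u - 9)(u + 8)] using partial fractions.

At u=9: α = (5·9 + 6)/(9 + 8) = 3. At u=-8: β = (5·(-8) + 6)/(-8 - 9) = 2
Result: 3/(u - 9) + 2/(u + 8)
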